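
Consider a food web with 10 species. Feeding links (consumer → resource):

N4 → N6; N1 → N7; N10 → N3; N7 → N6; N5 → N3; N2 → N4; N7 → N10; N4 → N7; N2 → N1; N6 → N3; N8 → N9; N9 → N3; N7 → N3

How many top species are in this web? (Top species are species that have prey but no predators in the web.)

3

Top species (has prey, but nothing eats it): N5, N8, N2.
Count: 3.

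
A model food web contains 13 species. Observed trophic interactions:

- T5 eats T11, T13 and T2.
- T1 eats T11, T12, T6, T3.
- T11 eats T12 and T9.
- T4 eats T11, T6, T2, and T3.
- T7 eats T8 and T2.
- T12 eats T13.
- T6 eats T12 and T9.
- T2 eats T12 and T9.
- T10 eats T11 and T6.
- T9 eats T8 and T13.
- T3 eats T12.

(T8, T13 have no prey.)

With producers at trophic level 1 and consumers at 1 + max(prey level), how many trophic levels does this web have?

4

Producers (level 1): T8, T13.
T13 → T12 → T2 → T7 gives T7 level 4.
No species has a prey at level 4, so no species reaches level 5.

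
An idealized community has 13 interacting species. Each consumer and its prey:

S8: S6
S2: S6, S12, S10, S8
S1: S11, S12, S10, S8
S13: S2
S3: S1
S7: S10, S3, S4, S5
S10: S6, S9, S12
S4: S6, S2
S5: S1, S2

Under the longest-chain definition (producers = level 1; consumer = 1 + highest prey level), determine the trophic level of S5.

S6 is a producer → level 1.
S10 eats S6 (level 1); other prey at levels: S9 1, S12 1 → level 2.
S1 eats S10 (level 2); other prey at levels: S11 1, S12 1, S8 2 → level 3.
S5 eats S1 (level 3); other prey at levels: S2 3 → level 4.

Trophic level 4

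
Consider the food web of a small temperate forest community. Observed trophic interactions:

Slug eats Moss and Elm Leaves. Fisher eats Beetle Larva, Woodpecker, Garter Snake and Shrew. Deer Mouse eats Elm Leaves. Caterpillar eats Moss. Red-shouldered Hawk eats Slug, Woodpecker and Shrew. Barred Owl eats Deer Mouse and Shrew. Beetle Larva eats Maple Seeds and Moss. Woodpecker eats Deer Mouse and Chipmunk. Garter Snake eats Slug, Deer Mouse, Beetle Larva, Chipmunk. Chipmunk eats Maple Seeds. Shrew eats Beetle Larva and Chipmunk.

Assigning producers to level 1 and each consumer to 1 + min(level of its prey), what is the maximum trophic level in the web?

Producers (level 1): Elm Leaves, Moss, Maple Seeds.
Following each consumer down to its lowest-level prey: Elm Leaves → Slug → Red-shouldered Hawk (levels 1 through 3).
All prey of Red-shouldered Hawk (Slug 2, Shrew 3, Woodpecker 3) are at level 2 or above, so Red-shouldered Hawk is at level 1 + 2 = 3.
Every consumer has at least one prey at level 2 or below, so none exceeds level 3.

3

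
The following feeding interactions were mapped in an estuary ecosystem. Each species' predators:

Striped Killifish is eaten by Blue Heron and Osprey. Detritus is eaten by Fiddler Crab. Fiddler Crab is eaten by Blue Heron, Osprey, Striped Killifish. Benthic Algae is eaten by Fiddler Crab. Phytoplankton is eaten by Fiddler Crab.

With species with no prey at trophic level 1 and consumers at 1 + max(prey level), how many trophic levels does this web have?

Basal resources (level 1): Detritus, Benthic Algae, Phytoplankton.
Detritus → Fiddler Crab → Striped Killifish → Blue Heron gives Blue Heron level 4.
No species has a prey at level 4, so no species reaches level 5.

4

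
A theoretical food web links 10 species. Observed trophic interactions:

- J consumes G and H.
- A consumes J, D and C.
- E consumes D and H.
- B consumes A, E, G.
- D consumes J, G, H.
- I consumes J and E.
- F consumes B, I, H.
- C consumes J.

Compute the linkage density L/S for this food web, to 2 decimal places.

There are L = 19 links among S = 10 species.
L/S = 19/10 = 1.9000 ≈ 1.90.

L/S = 1.90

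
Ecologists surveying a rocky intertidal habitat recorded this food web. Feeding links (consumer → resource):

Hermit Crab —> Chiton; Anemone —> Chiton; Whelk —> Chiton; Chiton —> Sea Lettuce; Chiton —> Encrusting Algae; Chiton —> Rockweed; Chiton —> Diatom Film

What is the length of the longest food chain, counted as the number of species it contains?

One longest chain: Sea Lettuce → Chiton → Hermit Crab.
It has 3 species and 2 links.

3 species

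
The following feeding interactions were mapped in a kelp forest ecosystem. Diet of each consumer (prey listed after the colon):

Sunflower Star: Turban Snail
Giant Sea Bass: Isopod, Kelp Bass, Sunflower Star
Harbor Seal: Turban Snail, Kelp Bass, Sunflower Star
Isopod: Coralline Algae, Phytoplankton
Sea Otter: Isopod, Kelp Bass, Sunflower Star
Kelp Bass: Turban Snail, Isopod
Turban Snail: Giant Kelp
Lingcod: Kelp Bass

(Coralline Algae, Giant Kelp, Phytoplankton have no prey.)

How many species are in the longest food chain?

4 species

One longest chain: Giant Kelp → Turban Snail → Kelp Bass → Lingcod.
It has 4 species and 3 links.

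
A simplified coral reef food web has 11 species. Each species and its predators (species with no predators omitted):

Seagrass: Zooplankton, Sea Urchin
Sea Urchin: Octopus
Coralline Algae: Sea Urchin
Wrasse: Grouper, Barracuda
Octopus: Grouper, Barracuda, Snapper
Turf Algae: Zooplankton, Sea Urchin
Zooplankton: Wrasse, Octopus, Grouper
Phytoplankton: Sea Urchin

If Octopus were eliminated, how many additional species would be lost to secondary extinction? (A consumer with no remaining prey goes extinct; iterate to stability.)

Remove Octopus.
Round 1: Snapper (all prey gone) → extinct.
No further losses. Total secondary extinctions: 1.

1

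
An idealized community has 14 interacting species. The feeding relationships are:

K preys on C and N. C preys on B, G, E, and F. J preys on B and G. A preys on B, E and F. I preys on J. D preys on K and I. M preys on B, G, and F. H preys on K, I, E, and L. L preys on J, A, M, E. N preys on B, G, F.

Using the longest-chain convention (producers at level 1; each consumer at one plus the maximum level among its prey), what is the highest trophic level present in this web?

4

Producers (level 1): B, E, G, F.
B → N → K → H gives H level 4.
No species has a prey at level 4, so no species reaches level 5.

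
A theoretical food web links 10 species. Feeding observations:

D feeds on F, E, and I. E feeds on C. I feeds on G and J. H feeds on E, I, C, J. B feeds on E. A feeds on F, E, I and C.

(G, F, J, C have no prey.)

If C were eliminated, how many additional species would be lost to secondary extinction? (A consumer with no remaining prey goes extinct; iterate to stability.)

2

Remove C.
Round 1: E (all prey gone) → extinct.
Round 2: B (all prey gone) → extinct.
No further losses. Total secondary extinctions: 2.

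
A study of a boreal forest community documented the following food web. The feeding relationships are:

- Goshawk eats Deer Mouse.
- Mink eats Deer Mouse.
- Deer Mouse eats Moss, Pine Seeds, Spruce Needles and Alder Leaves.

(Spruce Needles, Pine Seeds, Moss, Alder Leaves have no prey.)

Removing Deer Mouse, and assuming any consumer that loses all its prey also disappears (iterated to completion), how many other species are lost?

2

Remove Deer Mouse.
Round 1: Goshawk (all prey gone), Mink (all prey gone) → extinct.
No further losses. Total secondary extinctions: 2.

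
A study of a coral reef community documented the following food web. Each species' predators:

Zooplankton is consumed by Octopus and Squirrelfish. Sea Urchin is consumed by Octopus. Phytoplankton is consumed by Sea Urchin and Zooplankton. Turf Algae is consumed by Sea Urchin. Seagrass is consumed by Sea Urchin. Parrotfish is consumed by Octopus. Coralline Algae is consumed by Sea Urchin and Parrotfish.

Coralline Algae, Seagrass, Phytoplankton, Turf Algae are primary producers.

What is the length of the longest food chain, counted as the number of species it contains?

3 species

One longest chain: Phytoplankton → Zooplankton → Squirrelfish.
It has 3 species and 2 links.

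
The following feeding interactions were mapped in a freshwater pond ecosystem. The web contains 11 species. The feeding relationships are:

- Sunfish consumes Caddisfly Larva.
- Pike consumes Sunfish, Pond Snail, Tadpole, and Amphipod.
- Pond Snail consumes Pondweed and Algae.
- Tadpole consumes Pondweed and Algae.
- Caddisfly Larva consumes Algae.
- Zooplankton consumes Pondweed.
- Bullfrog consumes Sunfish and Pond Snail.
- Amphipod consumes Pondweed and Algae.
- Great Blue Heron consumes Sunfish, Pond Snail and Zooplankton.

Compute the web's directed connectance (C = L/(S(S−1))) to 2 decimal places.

C = 0.16

The web has S = 11 species and L = 18 feeding links.
C = L / (S(S−1)) = 18 / 110 = 0.1636 ≈ 0.16.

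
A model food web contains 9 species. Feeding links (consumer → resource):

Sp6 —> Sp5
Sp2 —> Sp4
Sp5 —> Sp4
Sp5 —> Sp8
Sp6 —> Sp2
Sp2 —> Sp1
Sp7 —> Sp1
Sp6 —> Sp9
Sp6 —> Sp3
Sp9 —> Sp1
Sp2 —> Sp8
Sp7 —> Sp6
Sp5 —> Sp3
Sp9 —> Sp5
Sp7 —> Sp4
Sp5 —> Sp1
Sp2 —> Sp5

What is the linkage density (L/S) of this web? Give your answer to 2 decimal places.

There are L = 17 links among S = 9 species.
L/S = 17/9 = 1.8889 ≈ 1.89.

L/S = 1.89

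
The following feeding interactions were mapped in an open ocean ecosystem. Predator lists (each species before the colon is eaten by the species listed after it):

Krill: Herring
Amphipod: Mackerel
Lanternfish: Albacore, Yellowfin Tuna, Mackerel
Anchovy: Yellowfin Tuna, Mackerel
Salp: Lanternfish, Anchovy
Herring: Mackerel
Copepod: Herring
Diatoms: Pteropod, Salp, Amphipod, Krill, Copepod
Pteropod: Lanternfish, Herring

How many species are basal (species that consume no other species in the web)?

1

Basal species (no prey listed): Diatoms.
Count: 1.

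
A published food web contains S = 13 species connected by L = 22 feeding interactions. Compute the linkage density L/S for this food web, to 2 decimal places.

L/S = 1.69

There are L = 22 links among S = 13 species.
L/S = 22/13 = 1.6923 ≈ 1.69.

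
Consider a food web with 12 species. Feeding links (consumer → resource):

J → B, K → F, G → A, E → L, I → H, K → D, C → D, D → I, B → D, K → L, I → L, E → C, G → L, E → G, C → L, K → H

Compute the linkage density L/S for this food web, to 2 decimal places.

L/S = 1.33

There are L = 16 links among S = 12 species.
L/S = 16/12 = 1.3333 ≈ 1.33.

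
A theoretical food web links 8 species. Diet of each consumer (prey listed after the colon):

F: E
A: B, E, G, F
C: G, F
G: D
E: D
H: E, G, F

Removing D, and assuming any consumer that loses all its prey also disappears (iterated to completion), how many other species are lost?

5

Remove D.
Round 1: E (all prey gone), G (all prey gone) → extinct.
Round 2: F (all prey gone) → extinct.
Round 3: C (all prey gone), H (all prey gone) → extinct.
No further losses. Total secondary extinctions: 5.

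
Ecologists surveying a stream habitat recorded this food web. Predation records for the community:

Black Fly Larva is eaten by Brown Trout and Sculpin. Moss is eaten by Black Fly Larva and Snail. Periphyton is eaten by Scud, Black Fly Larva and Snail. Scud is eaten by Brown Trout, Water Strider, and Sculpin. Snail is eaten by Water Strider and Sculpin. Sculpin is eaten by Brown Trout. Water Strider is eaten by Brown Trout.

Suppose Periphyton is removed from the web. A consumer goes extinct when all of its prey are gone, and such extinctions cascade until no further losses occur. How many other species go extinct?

Remove Periphyton.
Round 1: Scud (all prey gone) → extinct.
No further losses. Total secondary extinctions: 1.

1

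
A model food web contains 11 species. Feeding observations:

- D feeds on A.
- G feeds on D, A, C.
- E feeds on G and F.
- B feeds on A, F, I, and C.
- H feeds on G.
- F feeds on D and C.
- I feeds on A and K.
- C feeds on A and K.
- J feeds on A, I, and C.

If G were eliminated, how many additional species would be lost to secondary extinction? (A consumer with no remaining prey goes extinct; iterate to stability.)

1

Remove G.
Round 1: H (all prey gone) → extinct.
No further losses. Total secondary extinctions: 1.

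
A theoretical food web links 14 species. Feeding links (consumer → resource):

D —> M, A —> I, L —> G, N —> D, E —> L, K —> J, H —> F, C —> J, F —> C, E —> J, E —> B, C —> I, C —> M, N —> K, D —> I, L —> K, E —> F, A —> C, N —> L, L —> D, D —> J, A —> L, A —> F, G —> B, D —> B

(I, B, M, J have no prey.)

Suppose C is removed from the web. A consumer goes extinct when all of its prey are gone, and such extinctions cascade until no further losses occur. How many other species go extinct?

2

Remove C.
Round 1: F (all prey gone) → extinct.
Round 2: H (all prey gone) → extinct.
No further losses. Total secondary extinctions: 2.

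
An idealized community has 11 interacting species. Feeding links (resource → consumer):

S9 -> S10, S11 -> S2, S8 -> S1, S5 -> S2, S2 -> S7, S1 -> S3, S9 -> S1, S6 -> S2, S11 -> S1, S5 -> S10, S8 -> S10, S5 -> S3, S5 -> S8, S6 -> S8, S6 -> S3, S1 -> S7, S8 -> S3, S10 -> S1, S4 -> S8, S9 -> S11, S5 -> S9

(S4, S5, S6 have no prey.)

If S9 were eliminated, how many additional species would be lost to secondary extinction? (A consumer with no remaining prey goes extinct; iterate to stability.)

1

Remove S9.
Round 1: S11 (all prey gone) → extinct.
No further losses. Total secondary extinctions: 1.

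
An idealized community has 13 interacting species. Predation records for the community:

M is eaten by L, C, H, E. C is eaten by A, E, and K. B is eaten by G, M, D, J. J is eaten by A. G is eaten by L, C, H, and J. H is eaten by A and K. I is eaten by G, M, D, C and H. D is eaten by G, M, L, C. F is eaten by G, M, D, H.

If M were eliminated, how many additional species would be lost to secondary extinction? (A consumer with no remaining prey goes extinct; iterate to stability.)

0

Remove M.
Every predator of it retains at least one other prey: C still has I, D, G; L still has D, G; H still has I, F, G; E still has C.
No consumer loses all prey, so no secondary extinctions occur.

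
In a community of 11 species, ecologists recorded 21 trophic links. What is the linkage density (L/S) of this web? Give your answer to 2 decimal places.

There are L = 21 links among S = 11 species.
L/S = 21/11 = 1.9091 ≈ 1.91.

L/S = 1.91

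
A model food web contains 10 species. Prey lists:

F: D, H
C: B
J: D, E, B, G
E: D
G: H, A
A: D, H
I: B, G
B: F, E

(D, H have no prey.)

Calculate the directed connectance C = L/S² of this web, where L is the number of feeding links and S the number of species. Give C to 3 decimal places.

C = 0.160

The web has S = 10 species and L = 16 feeding links.
C = L / S² = 16 / 100 = 0.1600 ≈ 0.160.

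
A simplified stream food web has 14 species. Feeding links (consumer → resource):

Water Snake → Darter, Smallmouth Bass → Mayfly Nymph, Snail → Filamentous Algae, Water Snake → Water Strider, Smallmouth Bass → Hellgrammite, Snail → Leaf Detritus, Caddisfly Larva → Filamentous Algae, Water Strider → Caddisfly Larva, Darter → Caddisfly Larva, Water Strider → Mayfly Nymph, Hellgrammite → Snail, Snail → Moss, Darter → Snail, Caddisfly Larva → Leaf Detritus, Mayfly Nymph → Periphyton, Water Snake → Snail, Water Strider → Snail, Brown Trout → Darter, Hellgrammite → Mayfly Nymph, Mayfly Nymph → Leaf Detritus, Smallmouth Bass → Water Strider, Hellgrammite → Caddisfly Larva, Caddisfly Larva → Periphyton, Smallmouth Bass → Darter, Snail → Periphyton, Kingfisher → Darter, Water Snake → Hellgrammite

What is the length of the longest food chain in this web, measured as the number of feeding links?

One longest chain: Periphyton → Caddisfly Larva → Darter → Smallmouth Bass.
It has 4 species and 3 links.

3 links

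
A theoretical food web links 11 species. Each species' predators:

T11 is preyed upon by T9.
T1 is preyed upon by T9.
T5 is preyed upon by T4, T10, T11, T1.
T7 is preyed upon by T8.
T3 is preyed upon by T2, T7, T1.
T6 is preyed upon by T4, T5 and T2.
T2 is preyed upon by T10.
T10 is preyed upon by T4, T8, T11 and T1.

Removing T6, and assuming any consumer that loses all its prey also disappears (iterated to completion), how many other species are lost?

Remove T6.
Round 1: T5 (all prey gone) → extinct.
No further losses. Total secondary extinctions: 1.

1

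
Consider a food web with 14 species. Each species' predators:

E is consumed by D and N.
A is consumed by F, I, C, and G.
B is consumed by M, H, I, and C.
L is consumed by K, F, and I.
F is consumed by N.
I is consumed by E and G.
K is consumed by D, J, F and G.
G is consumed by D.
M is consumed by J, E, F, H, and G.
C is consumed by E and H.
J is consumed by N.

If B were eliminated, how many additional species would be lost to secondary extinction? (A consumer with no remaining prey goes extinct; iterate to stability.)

Remove B.
Round 1: M (all prey gone) → extinct.
No further losses. Total secondary extinctions: 1.

1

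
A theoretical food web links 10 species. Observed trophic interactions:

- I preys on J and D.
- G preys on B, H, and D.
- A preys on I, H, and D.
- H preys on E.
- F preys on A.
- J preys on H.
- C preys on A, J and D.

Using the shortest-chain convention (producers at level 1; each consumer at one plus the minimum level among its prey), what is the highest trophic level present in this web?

Producers (level 1): E, B, D.
Following each consumer down to its lowest-level prey: E → H → J (levels 1 through 3).
All prey of J (H 2) are at level 2 or above, so J is at level 1 + 2 = 3.
Every consumer has at least one prey at level 2 or below, so none exceeds level 3.

3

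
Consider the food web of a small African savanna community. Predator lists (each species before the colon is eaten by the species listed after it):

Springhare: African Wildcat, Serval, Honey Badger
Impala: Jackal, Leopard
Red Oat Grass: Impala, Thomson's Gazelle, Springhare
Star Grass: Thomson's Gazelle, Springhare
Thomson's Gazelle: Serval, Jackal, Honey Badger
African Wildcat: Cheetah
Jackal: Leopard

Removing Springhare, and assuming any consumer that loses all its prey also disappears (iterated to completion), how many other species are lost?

Remove Springhare.
Round 1: African Wildcat (all prey gone) → extinct.
Round 2: Cheetah (all prey gone) → extinct.
No further losses. Total secondary extinctions: 2.

2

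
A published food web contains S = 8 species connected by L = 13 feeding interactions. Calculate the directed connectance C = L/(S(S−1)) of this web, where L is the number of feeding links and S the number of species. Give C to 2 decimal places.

C = 0.23

The web has S = 8 species and L = 13 feeding links.
C = L / (S(S−1)) = 13 / 56 = 0.2321 ≈ 0.23.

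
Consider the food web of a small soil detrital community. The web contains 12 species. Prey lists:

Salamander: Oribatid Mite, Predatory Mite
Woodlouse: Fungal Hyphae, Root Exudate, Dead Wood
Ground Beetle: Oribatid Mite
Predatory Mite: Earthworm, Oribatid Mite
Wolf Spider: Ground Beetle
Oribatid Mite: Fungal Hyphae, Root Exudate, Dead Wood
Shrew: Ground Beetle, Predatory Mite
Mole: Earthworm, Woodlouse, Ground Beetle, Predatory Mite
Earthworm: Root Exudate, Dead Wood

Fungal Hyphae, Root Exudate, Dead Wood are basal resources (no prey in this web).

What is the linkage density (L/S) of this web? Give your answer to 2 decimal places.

There are L = 20 links among S = 12 species.
L/S = 20/12 = 1.6667 ≈ 1.67.

L/S = 1.67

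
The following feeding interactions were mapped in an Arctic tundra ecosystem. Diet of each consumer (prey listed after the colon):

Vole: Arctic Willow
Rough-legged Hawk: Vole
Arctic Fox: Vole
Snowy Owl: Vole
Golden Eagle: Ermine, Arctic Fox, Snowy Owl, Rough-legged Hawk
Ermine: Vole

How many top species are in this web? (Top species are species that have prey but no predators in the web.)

1

Top species (has prey, but nothing eats it): Golden Eagle.
Count: 1.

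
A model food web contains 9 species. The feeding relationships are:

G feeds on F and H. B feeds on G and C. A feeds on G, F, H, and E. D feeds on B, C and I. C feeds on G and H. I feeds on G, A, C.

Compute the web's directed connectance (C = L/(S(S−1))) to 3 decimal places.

C = 0.222

The web has S = 9 species and L = 16 feeding links.
C = L / (S(S−1)) = 16 / 72 = 0.2222 ≈ 0.222.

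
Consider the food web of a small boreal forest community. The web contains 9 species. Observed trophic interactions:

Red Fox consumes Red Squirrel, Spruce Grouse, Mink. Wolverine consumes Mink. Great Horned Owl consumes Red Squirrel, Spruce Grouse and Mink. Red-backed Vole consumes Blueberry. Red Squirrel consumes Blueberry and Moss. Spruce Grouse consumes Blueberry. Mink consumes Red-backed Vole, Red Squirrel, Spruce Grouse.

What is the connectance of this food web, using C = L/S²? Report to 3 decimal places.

C = 0.173

The web has S = 9 species and L = 14 feeding links.
C = L / S² = 14 / 81 = 0.1728 ≈ 0.173.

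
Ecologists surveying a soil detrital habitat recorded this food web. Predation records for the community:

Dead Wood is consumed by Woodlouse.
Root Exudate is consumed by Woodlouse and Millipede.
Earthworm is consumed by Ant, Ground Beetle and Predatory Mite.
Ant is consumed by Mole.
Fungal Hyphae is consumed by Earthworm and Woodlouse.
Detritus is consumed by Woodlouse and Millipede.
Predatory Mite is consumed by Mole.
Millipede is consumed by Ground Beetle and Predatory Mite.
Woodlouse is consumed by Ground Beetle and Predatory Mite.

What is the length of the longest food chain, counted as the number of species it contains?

One longest chain: Fungal Hyphae → Earthworm → Ant → Mole.
It has 4 species and 3 links.

4 species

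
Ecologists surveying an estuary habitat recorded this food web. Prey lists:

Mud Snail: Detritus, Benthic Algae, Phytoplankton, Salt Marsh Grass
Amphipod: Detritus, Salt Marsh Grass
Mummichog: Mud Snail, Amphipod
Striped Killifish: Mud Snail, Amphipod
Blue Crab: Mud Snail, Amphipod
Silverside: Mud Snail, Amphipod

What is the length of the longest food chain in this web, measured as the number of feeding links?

2 links

One longest chain: Detritus → Mud Snail → Blue Crab.
It has 3 species and 2 links.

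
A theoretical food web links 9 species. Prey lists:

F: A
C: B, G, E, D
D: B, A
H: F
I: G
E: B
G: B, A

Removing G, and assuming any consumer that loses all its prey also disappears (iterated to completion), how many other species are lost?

Remove G.
Round 1: I (all prey gone) → extinct.
No further losses. Total secondary extinctions: 1.

1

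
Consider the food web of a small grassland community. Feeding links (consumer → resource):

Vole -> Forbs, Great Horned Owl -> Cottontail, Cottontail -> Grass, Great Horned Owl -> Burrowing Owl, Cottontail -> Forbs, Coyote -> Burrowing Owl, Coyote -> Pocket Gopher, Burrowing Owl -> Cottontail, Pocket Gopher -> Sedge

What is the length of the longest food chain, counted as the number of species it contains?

4 species

One longest chain: Forbs → Cottontail → Burrowing Owl → Coyote.
It has 4 species and 3 links.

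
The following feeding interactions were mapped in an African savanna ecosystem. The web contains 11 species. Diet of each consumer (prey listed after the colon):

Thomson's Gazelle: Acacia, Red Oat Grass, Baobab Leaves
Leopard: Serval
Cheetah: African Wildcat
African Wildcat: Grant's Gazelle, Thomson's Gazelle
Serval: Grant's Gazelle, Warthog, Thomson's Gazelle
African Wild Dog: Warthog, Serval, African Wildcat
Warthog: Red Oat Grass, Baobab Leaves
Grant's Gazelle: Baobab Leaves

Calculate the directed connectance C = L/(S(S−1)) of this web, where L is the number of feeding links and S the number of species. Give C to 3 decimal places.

The web has S = 11 species and L = 16 feeding links.
C = L / (S(S−1)) = 16 / 110 = 0.1455 ≈ 0.145.

C = 0.145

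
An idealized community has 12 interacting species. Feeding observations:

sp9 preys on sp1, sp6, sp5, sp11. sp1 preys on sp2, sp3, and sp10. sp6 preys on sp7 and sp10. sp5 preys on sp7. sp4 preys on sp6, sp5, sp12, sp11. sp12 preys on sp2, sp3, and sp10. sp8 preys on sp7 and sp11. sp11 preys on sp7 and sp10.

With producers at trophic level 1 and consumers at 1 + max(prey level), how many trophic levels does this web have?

3

Producers (level 1): sp7, sp3, sp10, sp2.
sp7 → sp6 → sp9 gives sp9 level 3.
No species has a prey at level 3, so no species reaches level 4.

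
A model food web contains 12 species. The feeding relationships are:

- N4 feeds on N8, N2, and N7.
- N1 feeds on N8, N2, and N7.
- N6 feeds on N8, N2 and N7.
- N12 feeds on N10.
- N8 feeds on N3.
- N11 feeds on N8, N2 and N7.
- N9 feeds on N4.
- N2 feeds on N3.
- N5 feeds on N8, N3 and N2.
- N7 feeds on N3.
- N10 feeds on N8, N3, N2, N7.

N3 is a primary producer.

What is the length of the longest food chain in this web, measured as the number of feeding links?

3 links

One longest chain: N3 → N8 → N4 → N9.
It has 4 species and 3 links.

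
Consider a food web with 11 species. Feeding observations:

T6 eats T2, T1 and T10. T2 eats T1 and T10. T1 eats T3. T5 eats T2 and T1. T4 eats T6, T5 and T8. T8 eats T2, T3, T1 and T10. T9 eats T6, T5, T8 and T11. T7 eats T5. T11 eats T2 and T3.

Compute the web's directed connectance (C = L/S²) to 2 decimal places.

The web has S = 11 species and L = 22 feeding links.
C = L / S² = 22 / 121 = 0.1818 ≈ 0.18.

C = 0.18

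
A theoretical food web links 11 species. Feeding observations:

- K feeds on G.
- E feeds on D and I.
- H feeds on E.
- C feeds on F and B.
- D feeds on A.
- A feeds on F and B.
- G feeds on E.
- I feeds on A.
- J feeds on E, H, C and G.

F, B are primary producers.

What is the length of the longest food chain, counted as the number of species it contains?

6 species

One longest chain: F → A → D → E → G → K.
It has 6 species and 5 links.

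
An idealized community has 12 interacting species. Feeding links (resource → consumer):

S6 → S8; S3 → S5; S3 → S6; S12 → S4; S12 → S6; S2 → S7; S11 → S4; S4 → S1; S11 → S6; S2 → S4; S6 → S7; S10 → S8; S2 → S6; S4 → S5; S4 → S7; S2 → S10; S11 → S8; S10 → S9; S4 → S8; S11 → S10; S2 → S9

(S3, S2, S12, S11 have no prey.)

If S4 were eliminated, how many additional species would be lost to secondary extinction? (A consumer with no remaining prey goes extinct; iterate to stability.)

1

Remove S4.
Round 1: S1 (all prey gone) → extinct.
No further losses. Total secondary extinctions: 1.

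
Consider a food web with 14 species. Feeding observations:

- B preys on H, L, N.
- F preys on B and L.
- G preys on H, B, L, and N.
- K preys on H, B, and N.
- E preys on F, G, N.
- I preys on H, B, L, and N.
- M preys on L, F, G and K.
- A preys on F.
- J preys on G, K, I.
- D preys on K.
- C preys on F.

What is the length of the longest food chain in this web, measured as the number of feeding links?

3 links

One longest chain: H → B → K → D.
It has 4 species and 3 links.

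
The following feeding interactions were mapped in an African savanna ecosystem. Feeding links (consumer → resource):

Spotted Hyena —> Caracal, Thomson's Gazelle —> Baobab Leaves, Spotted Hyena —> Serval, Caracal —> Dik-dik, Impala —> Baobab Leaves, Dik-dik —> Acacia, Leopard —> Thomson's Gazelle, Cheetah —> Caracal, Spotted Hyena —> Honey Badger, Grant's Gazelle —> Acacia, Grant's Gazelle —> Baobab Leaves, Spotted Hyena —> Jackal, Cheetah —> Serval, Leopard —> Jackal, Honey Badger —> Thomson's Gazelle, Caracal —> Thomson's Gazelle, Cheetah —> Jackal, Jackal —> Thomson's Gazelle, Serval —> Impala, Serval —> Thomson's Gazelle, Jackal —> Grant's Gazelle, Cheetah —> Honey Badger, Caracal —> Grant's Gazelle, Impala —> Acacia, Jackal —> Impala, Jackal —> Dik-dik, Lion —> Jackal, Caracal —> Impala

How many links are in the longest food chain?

One longest chain: Baobab Leaves → Thomson's Gazelle → Jackal → Leopard.
It has 4 species and 3 links.

3 links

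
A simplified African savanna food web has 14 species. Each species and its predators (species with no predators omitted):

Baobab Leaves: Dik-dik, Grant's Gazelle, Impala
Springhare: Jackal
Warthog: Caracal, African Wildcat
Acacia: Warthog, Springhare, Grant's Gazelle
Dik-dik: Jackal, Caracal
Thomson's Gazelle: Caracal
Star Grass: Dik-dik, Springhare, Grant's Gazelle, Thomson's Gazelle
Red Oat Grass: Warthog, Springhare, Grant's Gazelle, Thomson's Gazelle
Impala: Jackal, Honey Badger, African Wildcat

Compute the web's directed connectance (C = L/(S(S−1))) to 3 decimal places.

The web has S = 14 species and L = 23 feeding links.
C = L / (S(S−1)) = 23 / 182 = 0.1264 ≈ 0.126.

C = 0.126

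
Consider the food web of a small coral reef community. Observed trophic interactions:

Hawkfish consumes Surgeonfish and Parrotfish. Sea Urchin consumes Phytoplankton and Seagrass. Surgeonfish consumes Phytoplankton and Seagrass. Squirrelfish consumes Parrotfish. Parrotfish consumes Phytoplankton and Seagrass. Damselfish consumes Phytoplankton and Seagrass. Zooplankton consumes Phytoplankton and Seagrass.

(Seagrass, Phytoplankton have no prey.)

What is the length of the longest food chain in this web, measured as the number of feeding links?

One longest chain: Seagrass → Surgeonfish → Hawkfish.
It has 3 species and 2 links.

2 links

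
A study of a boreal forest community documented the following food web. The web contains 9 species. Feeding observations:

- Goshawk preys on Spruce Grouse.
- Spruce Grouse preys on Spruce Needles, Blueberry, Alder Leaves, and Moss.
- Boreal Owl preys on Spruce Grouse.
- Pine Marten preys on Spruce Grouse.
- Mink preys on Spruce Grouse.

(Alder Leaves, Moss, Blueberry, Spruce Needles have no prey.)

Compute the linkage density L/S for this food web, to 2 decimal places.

There are L = 8 links among S = 9 species.
L/S = 8/9 = 0.8889 ≈ 0.89.

L/S = 0.89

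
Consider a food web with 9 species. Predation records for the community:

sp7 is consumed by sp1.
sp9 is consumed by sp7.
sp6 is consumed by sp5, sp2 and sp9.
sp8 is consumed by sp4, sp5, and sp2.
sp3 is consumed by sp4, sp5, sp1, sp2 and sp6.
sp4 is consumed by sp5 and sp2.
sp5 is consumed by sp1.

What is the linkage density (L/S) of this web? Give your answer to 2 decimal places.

There are L = 16 links among S = 9 species.
L/S = 16/9 = 1.7778 ≈ 1.78.

L/S = 1.78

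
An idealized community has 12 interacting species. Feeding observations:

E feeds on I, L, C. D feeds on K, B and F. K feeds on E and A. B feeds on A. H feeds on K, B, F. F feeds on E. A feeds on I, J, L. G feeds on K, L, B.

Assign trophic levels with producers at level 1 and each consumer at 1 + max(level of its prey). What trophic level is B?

Trophic level 3

J is a producer → level 1.
A eats J (level 1); other prey at levels: L 1, I 1 → level 2.
B eats A → level 3.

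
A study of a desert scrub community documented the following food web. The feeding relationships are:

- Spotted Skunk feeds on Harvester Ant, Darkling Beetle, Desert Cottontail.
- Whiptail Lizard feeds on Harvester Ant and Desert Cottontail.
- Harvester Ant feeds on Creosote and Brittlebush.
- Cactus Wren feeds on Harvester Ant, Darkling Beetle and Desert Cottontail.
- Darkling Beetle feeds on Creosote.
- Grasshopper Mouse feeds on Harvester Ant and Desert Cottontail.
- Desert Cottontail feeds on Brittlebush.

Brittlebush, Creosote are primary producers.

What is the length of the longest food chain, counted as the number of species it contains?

One longest chain: Creosote → Darkling Beetle → Spotted Skunk.
It has 3 species and 2 links.

3 species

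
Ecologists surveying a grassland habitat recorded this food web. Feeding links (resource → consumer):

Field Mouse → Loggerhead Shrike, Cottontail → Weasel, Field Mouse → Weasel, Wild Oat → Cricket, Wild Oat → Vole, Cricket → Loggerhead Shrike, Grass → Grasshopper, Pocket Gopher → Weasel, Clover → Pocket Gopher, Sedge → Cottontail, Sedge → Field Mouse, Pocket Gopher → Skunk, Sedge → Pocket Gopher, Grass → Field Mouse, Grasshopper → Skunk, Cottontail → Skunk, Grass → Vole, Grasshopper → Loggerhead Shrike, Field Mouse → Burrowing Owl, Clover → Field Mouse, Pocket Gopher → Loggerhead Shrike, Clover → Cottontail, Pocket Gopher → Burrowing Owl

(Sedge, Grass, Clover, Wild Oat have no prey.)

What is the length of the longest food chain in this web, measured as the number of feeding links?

2 links

One longest chain: Grass → Grasshopper → Skunk.
It has 3 species and 2 links.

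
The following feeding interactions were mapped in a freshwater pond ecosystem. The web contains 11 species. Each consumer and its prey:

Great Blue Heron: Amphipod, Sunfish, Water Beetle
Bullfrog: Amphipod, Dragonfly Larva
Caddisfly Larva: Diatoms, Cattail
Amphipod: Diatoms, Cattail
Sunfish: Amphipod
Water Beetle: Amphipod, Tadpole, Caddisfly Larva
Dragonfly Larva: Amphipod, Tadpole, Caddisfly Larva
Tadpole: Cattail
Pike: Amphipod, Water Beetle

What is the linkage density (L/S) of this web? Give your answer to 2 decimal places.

There are L = 19 links among S = 11 species.
L/S = 19/11 = 1.7273 ≈ 1.73.

L/S = 1.73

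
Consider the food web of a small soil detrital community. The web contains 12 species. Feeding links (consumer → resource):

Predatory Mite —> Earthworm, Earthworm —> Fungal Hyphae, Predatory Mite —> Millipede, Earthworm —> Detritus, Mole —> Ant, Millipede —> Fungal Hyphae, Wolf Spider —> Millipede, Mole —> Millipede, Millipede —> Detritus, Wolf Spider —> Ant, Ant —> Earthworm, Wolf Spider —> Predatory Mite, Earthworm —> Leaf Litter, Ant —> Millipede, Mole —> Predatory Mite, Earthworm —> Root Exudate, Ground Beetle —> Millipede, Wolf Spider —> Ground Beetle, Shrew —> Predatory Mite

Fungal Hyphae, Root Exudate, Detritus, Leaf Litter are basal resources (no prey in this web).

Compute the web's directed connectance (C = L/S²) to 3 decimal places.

C = 0.132

The web has S = 12 species and L = 19 feeding links.
C = L / S² = 19 / 144 = 0.1319 ≈ 0.132.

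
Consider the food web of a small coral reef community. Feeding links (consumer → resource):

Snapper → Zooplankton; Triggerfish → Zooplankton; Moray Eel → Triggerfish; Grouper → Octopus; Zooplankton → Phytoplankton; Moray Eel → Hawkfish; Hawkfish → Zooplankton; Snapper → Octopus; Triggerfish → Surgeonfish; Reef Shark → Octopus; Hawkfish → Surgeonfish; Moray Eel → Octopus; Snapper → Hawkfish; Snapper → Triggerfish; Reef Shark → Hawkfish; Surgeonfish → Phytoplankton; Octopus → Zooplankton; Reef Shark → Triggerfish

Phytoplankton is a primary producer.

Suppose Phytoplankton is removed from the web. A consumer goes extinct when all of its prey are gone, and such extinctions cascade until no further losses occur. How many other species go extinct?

Remove Phytoplankton.
Round 1: Zooplankton (all prey gone), Surgeonfish (all prey gone) → extinct.
Round 2: Triggerfish (all prey gone), Octopus (all prey gone), Hawkfish (all prey gone) → extinct.
Round 3: Moray Eel (all prey gone), Reef Shark (all prey gone), Grouper (all prey gone), Snapper (all prey gone) → extinct.
No further losses. Total secondary extinctions: 9.

9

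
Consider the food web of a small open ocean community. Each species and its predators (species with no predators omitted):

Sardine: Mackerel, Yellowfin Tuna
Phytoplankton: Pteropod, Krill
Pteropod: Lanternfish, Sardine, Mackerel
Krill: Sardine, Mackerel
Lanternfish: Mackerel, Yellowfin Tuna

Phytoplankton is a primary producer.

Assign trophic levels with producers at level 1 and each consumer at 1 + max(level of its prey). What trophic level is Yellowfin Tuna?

Phytoplankton is a producer → level 1.
Pteropod eats Phytoplankton → level 2.
Lanternfish eats Pteropod → level 3.
Yellowfin Tuna eats Lanternfish (level 3); other prey at levels: Sardine 3 → level 4.

Trophic level 4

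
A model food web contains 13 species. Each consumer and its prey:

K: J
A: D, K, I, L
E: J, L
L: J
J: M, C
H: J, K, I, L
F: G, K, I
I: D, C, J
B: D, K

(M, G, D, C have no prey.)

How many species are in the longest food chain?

One longest chain: M → J → K → B.
It has 4 species and 3 links.

4 species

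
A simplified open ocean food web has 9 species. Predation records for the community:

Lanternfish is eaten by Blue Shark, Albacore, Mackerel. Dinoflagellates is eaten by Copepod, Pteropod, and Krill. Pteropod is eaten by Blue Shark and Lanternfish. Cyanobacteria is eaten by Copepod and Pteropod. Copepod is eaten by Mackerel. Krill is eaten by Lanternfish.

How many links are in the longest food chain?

One longest chain: Dinoflagellates → Krill → Lanternfish → Blue Shark.
It has 4 species and 3 links.

3 links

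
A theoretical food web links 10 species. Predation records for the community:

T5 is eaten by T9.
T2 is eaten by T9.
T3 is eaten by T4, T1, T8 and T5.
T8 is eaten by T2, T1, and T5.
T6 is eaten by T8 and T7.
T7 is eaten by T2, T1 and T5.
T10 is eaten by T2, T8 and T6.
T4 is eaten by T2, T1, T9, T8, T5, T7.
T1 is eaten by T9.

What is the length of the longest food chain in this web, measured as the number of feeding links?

4 links

One longest chain: T10 → T6 → T8 → T5 → T9.
It has 5 species and 4 links.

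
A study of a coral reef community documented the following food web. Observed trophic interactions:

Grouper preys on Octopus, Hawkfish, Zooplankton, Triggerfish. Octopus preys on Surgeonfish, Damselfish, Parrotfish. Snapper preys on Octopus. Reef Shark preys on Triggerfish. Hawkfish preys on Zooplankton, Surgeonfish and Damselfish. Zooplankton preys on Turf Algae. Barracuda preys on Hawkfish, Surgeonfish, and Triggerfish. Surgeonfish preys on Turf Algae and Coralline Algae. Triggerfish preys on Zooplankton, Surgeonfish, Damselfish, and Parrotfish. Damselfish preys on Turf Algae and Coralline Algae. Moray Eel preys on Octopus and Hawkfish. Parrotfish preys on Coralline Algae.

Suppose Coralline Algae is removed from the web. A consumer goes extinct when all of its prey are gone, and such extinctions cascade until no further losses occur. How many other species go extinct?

1

Remove Coralline Algae.
Round 1: Parrotfish (all prey gone) → extinct.
No further losses. Total secondary extinctions: 1.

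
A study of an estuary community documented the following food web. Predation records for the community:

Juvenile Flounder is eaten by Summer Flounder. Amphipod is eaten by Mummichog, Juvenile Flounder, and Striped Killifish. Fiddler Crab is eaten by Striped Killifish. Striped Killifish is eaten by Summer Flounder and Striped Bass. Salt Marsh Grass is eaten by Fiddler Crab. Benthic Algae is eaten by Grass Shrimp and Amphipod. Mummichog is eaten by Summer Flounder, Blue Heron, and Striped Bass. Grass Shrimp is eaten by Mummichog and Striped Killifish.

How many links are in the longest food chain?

3 links

One longest chain: Benthic Algae → Amphipod → Striped Killifish → Summer Flounder.
It has 4 species and 3 links.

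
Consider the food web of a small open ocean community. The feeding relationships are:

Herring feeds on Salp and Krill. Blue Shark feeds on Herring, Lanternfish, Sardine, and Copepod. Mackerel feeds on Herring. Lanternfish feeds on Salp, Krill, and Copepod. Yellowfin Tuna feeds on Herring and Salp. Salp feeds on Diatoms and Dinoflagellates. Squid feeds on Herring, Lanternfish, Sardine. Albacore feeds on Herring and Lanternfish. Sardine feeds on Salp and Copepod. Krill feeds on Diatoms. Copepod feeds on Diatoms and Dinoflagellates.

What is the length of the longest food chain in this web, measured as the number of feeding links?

One longest chain: Dinoflagellates → Salp → Lanternfish → Albacore.
It has 4 species and 3 links.

3 links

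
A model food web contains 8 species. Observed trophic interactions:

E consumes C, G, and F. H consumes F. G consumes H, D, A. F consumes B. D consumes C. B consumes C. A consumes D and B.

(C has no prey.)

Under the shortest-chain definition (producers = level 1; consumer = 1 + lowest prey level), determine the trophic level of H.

Trophic level 4

C is a producer → level 1.
B eats C → level 2.
F eats B → level 3.
H eats F → level 4.
No prey of H is below level 3, so 4 is the minimum.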